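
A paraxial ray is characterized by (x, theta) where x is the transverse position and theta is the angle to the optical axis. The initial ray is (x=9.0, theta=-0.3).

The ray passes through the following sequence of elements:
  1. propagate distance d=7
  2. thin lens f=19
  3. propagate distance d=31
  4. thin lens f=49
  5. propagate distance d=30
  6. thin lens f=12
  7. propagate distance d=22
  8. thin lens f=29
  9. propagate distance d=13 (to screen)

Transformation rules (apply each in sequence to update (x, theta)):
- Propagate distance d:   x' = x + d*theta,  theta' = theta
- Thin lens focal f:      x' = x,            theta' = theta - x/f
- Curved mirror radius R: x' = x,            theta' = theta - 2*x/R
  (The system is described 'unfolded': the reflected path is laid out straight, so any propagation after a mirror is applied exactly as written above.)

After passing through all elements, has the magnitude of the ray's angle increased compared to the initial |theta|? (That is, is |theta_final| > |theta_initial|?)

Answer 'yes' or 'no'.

Initial: x=9.0000 theta=-0.3000
After 1 (propagate distance d=7): x=6.9000 theta=-0.3000
After 2 (thin lens f=19): x=6.9000 theta=-63/95 (≈-0.6632)
After 3 (propagate distance d=31): x=-519/38 (≈-13.6579) theta=-63/95 (≈-0.6632)
After 4 (thin lens f=49): x=-519/38 (≈-13.6579) theta=-3579/9310 (≈-0.3844)
After 5 (propagate distance d=30): x=-46905/1862 (≈-25.1907) theta=-3579/9310 (≈-0.3844)
After 6 (thin lens f=12): x=-46905/1862 (≈-25.1907) theta=3361/1960 (≈1.7148)
After 7 (propagate distance d=22): x=233399/18620 (≈12.5349) theta=3361/1960 (≈1.7148)
After 8 (thin lens f=29): x=233399/18620 (≈12.5349) theta=1385113/1079960 (≈1.2826)
After 9 (propagate distance d=13 (to screen)): x=31543611/1079960 (≈29.2081) theta=1385113/1079960 (≈1.2826)
|theta_initial|=0.3000 |theta_final|=1385113/1079960 (≈1.2826) -> increased

Answer: yes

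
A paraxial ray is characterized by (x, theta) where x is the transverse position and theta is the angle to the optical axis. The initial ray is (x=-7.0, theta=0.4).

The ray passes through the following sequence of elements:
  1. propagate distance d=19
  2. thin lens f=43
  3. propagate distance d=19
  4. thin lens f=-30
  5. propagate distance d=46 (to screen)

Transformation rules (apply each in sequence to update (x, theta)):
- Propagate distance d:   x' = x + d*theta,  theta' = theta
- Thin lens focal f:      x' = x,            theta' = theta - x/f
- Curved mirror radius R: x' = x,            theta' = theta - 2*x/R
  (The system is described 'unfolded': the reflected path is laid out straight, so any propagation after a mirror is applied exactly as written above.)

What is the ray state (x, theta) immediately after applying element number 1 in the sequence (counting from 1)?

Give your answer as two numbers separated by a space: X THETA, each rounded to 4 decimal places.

Initial: x=-7.0000 theta=0.4000
After 1 (propagate distance d=19): x=0.6000 theta=0.4000
Rounded to 4 decimal places: x = 0.6000, theta = 0.4000

Answer: 0.6000 0.4000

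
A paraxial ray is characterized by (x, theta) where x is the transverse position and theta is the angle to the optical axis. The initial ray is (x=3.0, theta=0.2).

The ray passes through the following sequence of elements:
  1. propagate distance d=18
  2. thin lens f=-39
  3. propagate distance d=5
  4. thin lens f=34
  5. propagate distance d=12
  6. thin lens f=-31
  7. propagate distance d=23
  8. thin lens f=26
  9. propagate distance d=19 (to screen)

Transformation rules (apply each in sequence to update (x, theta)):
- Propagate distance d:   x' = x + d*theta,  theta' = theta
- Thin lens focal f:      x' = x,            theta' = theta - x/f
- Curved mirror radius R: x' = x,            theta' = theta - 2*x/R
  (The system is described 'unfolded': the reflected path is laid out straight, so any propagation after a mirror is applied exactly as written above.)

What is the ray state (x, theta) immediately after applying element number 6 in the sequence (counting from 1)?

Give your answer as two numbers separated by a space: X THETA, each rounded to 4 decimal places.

Answer: 9.8959 0.4400

Derivation:
Initial: x=3.0000 theta=0.2000
After 1 (propagate distance d=18): x=6.6000 theta=0.2000
After 2 (thin lens f=-39): x=6.6000 theta=24/65 (≈0.3692)
After 3 (propagate distance d=5): x=549/65 (≈8.4462) theta=24/65 (≈0.3692)
After 4 (thin lens f=34): x=549/65 (≈8.4462) theta=267/2210 (≈0.1208)
After 5 (propagate distance d=12): x=2187/221 (≈9.8959) theta=267/2210 (≈0.1208)
After 6 (thin lens f=-31): x=2187/221 (≈9.8959) theta=2319/5270 (≈0.4400)
Rounded to 4 decimal places: x = 9.8959, theta = 0.4400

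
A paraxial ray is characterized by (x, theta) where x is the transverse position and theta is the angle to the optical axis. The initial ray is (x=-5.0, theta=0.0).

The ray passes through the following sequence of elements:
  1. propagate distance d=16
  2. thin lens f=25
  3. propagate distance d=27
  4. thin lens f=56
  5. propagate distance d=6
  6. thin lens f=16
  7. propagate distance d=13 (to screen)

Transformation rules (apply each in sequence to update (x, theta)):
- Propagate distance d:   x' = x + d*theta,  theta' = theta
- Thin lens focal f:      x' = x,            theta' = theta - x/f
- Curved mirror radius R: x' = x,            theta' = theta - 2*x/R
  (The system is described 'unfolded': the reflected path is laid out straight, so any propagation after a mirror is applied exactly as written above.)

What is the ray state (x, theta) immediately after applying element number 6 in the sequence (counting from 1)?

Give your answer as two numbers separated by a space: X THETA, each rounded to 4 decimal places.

Initial: x=-5.0000 theta=0.0000
After 1 (propagate distance d=16): x=-5.0000 theta=0.0000
After 2 (thin lens f=25): x=-5.0000 theta=0.2000
After 3 (propagate distance d=27): x=0.4000 theta=0.2000
After 4 (thin lens f=56): x=0.4000 theta=27/140 (≈0.1929)
After 5 (propagate distance d=6): x=109/70 (≈1.5571) theta=27/140 (≈0.1929)
After 6 (thin lens f=16): x=109/70 (≈1.5571) theta=107/1120 (≈0.0955)
Rounded to 4 decimal places: x = 1.5571, theta = 0.0955

Answer: 1.5571 0.0955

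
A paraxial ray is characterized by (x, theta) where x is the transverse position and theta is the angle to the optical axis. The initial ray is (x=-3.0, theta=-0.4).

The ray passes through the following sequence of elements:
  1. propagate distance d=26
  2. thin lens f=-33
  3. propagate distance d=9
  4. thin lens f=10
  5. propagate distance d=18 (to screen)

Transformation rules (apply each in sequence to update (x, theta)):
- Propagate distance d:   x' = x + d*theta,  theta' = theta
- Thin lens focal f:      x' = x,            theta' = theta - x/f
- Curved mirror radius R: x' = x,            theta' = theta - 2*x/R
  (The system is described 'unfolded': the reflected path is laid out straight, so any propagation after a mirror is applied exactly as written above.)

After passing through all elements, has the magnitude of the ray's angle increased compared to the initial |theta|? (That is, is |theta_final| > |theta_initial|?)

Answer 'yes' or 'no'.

Initial: x=-3.0000 theta=-0.4000
After 1 (propagate distance d=26): x=-13.4000 theta=-0.4000
After 2 (thin lens f=-33): x=-13.4000 theta=-133/165 (≈-0.8061)
After 3 (propagate distance d=9): x=-1136/55 (≈-20.6545) theta=-133/165 (≈-0.8061)
After 4 (thin lens f=10): x=-1136/55 (≈-20.6545) theta=1039/825 (≈1.2594)
After 5 (propagate distance d=18 (to screen)): x=554/275 (≈2.0145) theta=1039/825 (≈1.2594)
|theta_initial|=0.4000 |theta_final|=1039/825 (≈1.2594) -> increased

Answer: yes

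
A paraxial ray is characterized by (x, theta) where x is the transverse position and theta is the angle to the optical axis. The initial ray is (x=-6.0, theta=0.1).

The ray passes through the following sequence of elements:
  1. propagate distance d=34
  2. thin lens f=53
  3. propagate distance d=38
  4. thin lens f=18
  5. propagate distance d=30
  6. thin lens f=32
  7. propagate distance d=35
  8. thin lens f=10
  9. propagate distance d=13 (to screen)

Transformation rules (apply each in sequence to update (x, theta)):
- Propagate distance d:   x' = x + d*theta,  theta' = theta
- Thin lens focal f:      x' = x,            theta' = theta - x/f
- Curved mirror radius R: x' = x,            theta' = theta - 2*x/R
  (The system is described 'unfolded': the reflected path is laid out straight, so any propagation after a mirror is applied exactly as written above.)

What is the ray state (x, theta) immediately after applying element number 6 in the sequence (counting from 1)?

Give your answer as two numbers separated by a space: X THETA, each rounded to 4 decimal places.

Answer: 2.4289 -0.0971

Derivation:
Initial: x=-6.0000 theta=0.1000
After 1 (propagate distance d=34): x=-2.6000 theta=0.1000
After 2 (thin lens f=53): x=-2.6000 theta=79/530 (≈0.1491)
After 3 (propagate distance d=38): x=812/265 (≈3.0642) theta=79/530 (≈0.1491)
After 4 (thin lens f=18): x=812/265 (≈3.0642) theta=-101/4770 (≈-0.0212)
After 5 (propagate distance d=30): x=1931/795 (≈2.4289) theta=-101/4770 (≈-0.0212)
After 6 (thin lens f=32): x=1931/795 (≈2.4289) theta=-7409/76320 (≈-0.0971)
Rounded to 4 decimal places: x = 2.4289, theta = -0.0971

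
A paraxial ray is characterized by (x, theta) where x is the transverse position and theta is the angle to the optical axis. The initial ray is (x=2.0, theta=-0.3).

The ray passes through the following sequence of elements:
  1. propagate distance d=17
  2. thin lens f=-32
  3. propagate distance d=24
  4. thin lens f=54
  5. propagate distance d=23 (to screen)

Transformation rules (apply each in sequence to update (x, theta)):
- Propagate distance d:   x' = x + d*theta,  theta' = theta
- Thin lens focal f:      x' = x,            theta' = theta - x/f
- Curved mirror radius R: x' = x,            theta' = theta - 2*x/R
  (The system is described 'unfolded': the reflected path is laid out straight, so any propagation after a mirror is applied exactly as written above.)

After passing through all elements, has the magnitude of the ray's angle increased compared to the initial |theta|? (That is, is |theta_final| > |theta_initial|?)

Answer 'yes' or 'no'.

Initial: x=2.0000 theta=-0.3000
After 1 (propagate distance d=17): x=-3.1000 theta=-0.3000
After 2 (thin lens f=-32): x=-3.1000 theta=-127/320 (≈-0.3969)
After 3 (propagate distance d=24): x=-12.6250 theta=-127/320 (≈-0.3969)
After 4 (thin lens f=54): x=-12.6250 theta=-1409/8640 (≈-0.1631)
After 5 (propagate distance d=23 (to screen)): x=-141487/8640 (≈-16.3758) theta=-1409/8640 (≈-0.1631)
|theta_initial|=0.3000 |theta_final|=1409/8640 (≈0.1631) -> not increased

Answer: no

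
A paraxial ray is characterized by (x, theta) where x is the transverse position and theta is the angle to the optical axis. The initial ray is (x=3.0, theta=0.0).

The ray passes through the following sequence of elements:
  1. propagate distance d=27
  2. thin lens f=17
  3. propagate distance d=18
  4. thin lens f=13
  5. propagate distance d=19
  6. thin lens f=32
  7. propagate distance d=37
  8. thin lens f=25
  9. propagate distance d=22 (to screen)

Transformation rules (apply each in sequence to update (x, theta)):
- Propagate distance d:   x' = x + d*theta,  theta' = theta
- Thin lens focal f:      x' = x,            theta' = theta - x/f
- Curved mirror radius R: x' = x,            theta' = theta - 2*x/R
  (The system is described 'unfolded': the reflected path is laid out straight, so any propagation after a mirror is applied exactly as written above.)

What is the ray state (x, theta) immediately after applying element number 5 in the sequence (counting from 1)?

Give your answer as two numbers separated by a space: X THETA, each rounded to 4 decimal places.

Initial: x=3.0000 theta=0.0000
After 1 (propagate distance d=27): x=3.0000 theta=0.0000
After 2 (thin lens f=17): x=3.0000 theta=-3/17 (≈-0.1765)
After 3 (propagate distance d=18): x=-3/17 (≈-0.1765) theta=-3/17 (≈-0.1765)
After 4 (thin lens f=13): x=-3/17 (≈-0.1765) theta=-36/221 (≈-0.1629)
After 5 (propagate distance d=19): x=-723/221 (≈-3.2715) theta=-36/221 (≈-0.1629)
Rounded to 4 decimal places: x = -3.2715, theta = -0.1629

Answer: -3.2715 -0.1629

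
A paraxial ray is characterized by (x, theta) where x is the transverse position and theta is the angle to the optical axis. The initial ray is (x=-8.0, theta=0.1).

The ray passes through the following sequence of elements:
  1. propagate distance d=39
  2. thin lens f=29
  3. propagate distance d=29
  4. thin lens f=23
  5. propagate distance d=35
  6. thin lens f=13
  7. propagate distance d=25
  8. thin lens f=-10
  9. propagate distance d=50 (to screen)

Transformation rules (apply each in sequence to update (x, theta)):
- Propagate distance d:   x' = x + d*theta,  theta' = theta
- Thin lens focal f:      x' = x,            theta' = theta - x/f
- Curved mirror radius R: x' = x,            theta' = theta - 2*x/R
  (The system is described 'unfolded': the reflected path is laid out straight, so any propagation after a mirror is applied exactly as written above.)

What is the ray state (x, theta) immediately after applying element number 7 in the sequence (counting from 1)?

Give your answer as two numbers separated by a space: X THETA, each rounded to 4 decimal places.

Initial: x=-8.0000 theta=0.1000
After 1 (propagate distance d=39): x=-4.1000 theta=0.1000
After 2 (thin lens f=29): x=-4.1000 theta=7/29 (≈0.2414)
After 3 (propagate distance d=29): x=2.9000 theta=7/29 (≈0.2414)
After 4 (thin lens f=23): x=2.9000 theta=769/6670 (≈0.1153)
After 5 (propagate distance d=35): x=23129/3335 (≈6.9352) theta=769/6670 (≈0.1153)
After 6 (thin lens f=13): x=23129/3335 (≈6.9352) theta=-36261/86710 (≈-0.4182)
After 7 (propagate distance d=25): x=-305171/86710 (≈-3.5194) theta=-36261/86710 (≈-0.4182)
Rounded to 4 decimal places: x = -3.5194, theta = -0.4182

Answer: -3.5194 -0.4182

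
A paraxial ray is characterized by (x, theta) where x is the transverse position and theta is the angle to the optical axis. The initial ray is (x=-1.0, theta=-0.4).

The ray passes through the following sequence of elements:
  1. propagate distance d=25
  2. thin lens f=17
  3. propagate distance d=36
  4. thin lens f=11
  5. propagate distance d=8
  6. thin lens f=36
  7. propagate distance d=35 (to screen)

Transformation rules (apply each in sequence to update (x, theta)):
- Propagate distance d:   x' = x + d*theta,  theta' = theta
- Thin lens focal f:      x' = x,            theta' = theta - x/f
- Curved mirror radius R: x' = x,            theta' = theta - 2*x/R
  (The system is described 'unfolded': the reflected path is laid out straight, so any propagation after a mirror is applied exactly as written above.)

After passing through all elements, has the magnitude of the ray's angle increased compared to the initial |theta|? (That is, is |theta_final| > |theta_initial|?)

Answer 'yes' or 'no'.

Initial: x=-1.0000 theta=-0.4000
After 1 (propagate distance d=25): x=-11.0000 theta=-0.4000
After 2 (thin lens f=17): x=-11.0000 theta=21/85 (≈0.2471)
After 3 (propagate distance d=36): x=-179/85 (≈-2.1059) theta=21/85 (≈0.2471)
After 4 (thin lens f=11): x=-179/85 (≈-2.1059) theta=82/187 (≈0.4385)
After 5 (propagate distance d=8): x=1311/935 (≈1.4021) theta=82/187 (≈0.4385)
After 6 (thin lens f=36): x=1311/935 (≈1.4021) theta=4483/11220 (≈0.3996)
After 7 (propagate distance d=35 (to screen)): x=172637/11220 (≈15.3865) theta=4483/11220 (≈0.3996)
|theta_initial|=0.4000 |theta_final|=4483/11220 (≈0.3996) -> not increased

Answer: no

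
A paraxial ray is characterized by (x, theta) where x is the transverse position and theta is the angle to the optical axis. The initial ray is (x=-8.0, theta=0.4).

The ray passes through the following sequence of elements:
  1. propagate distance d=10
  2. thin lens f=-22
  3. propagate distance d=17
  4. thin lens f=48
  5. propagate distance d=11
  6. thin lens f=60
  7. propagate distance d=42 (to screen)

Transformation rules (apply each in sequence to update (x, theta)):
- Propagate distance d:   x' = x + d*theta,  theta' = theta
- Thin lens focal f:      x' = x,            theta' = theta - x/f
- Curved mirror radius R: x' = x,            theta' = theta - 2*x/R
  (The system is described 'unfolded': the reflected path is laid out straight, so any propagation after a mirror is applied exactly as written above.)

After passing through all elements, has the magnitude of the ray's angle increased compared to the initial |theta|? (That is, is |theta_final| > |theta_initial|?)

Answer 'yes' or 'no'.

Answer: no

Derivation:
Initial: x=-8.0000 theta=0.4000
After 1 (propagate distance d=10): x=-4.0000 theta=0.4000
After 2 (thin lens f=-22): x=-4.0000 theta=12/55 (≈0.2182)
After 3 (propagate distance d=17): x=-16/55 (≈-0.2909) theta=12/55 (≈0.2182)
After 4 (thin lens f=48): x=-16/55 (≈-0.2909) theta=37/165 (≈0.2242)
After 5 (propagate distance d=11): x=359/165 (≈2.1758) theta=37/165 (≈0.2242)
After 6 (thin lens f=60): x=359/165 (≈2.1758) theta=1861/9900 (≈0.1880)
After 7 (propagate distance d=42 (to screen)): x=5539/550 (≈10.0709) theta=1861/9900 (≈0.1880)
|theta_initial|=0.4000 |theta_final|=1861/9900 (≈0.1880) -> not increased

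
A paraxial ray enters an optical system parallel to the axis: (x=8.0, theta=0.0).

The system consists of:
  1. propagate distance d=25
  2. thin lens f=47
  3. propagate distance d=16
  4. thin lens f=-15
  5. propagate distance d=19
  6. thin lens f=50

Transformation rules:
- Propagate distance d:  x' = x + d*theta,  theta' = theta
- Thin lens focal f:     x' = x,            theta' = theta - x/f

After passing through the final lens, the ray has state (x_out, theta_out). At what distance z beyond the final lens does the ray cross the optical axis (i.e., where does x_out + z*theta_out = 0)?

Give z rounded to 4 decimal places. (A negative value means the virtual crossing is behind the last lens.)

Answer: -1240.3226

Derivation:
Initial: x=8.0000 theta=0.0000
After 1 (propagate distance d=25): x=8.0000 theta=0.0000
After 2 (thin lens f=47): x=8.0000 theta=-8/47 (≈-0.1702)
After 3 (propagate distance d=16): x=248/47 (≈5.2766) theta=-8/47 (≈-0.1702)
After 4 (thin lens f=-15): x=248/47 (≈5.2766) theta=128/705 (≈0.1816)
After 5 (propagate distance d=19): x=6152/705 (≈8.7262) theta=128/705 (≈0.1816)
After 6 (thin lens f=50): x=6152/705 (≈8.7262) theta=124/17625 (≈0.0070)
z_focus = -x_out/theta_out = -(6152/705)/(124/17625) = -38450/31 ≈ -1240.3226
Rounded to 4 decimal places: z = -1240.3226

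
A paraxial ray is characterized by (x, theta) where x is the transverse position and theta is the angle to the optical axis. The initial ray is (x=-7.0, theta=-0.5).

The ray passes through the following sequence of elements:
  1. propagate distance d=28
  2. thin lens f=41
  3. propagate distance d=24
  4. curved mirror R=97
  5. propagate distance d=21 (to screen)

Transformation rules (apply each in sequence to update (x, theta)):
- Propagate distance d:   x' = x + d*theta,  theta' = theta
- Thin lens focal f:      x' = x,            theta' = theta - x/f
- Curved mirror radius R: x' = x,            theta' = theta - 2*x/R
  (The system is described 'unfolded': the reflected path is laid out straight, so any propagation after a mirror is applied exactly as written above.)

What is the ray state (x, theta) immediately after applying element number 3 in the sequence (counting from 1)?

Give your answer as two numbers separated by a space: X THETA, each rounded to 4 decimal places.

Initial: x=-7.0000 theta=-0.5000
After 1 (propagate distance d=28): x=-21.0000 theta=-0.5000
After 2 (thin lens f=41): x=-21.0000 theta=1/82 (≈0.0122)
After 3 (propagate distance d=24): x=-849/41 (≈-20.7073) theta=1/82 (≈0.0122)
Rounded to 4 decimal places: x = -20.7073, theta = 0.0122

Answer: -20.7073 0.0122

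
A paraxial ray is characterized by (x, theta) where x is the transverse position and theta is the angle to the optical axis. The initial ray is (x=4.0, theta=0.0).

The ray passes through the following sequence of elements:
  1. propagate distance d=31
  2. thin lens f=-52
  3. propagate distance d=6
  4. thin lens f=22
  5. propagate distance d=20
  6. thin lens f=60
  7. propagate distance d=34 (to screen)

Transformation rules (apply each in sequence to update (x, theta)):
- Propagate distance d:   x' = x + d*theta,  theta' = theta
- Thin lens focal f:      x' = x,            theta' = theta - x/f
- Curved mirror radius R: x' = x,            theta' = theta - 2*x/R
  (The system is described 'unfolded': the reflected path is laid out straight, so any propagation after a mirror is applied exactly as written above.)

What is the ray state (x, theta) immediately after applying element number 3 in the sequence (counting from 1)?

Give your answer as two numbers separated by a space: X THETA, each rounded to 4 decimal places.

Initial: x=4.0000 theta=0.0000
After 1 (propagate distance d=31): x=4.0000 theta=0.0000
After 2 (thin lens f=-52): x=4.0000 theta=1/13 (≈0.0769)
After 3 (propagate distance d=6): x=58/13 (≈4.4615) theta=1/13 (≈0.0769)
Rounded to 4 decimal places: x = 4.4615, theta = 0.0769

Answer: 4.4615 0.0769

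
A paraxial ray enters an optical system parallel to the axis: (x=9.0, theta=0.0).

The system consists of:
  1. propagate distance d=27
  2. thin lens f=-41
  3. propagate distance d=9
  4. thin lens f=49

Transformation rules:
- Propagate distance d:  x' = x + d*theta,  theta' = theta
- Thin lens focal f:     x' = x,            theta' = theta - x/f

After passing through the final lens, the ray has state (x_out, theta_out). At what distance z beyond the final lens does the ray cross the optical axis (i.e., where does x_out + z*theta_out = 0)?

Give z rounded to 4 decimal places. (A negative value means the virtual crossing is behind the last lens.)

Answer: 2450.0000

Derivation:
Initial: x=9.0000 theta=0.0000
After 1 (propagate distance d=27): x=9.0000 theta=0.0000
After 2 (thin lens f=-41): x=9.0000 theta=9/41 (≈0.2195)
After 3 (propagate distance d=9): x=450/41 (≈10.9756) theta=9/41 (≈0.2195)
After 4 (thin lens f=49): x=450/41 (≈10.9756) theta=-9/2009 (≈-0.0045)
z_focus = -x_out/theta_out = -(450/41)/(-9/2009) = 2450.0000
Rounded to 4 decimal places: z = 2450.0000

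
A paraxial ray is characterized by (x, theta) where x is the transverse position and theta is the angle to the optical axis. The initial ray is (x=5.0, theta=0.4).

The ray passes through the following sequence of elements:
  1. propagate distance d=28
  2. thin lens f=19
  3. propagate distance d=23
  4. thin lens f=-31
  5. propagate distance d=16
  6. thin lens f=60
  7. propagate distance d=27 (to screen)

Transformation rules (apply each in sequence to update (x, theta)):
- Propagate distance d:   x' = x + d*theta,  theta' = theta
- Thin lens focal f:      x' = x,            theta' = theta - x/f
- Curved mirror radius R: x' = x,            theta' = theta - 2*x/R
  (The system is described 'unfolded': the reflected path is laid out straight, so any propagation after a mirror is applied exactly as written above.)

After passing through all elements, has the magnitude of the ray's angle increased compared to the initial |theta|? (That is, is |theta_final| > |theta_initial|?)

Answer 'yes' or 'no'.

Answer: no

Derivation:
Initial: x=5.0000 theta=0.4000
After 1 (propagate distance d=28): x=16.2000 theta=0.4000
After 2 (thin lens f=19): x=16.2000 theta=-43/95 (≈-0.4526)
After 3 (propagate distance d=23): x=110/19 (≈5.7895) theta=-43/95 (≈-0.4526)
After 4 (thin lens f=-31): x=110/19 (≈5.7895) theta=-783/2945 (≈-0.2659)
After 5 (propagate distance d=16): x=238/155 (≈1.5355) theta=-783/2945 (≈-0.2659)
After 6 (thin lens f=60): x=238/155 (≈1.5355) theta=-25751/88350 (≈-0.2915)
After 7 (propagate distance d=27 (to screen)): x=-186539/29450 (≈-6.3341) theta=-25751/88350 (≈-0.2915)
|theta_initial|=0.4000 |theta_final|=25751/88350 (≈0.2915) -> not increased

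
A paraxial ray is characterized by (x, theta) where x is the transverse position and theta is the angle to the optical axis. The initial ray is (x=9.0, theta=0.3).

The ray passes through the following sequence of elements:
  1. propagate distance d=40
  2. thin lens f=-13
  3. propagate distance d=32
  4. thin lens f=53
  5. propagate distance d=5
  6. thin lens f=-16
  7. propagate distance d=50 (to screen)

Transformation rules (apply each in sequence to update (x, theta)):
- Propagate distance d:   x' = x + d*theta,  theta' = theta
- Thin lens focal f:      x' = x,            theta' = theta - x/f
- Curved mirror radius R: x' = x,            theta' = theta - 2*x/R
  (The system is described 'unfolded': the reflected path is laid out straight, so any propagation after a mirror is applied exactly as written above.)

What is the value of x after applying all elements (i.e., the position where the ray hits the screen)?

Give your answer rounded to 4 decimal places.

Initial: x=9.0000 theta=0.3000
After 1 (propagate distance d=40): x=21.0000 theta=0.3000
After 2 (thin lens f=-13): x=21.0000 theta=249/130 (≈1.9154)
After 3 (propagate distance d=32): x=5349/65 (≈82.2923) theta=249/130 (≈1.9154)
After 4 (thin lens f=53): x=5349/65 (≈82.2923) theta=2499/6890 (≈0.3627)
After 5 (propagate distance d=5): x=579489/6890 (≈84.1058) theta=2499/6890 (≈0.3627)
After 6 (thin lens f=-16): x=579489/6890 (≈84.1058) theta=619473/110240 (≈5.6193)
After 7 (propagate distance d=50 (to screen)): x=20122737/55120 (≈365.0714) theta=619473/110240 (≈5.6193)
Rounded to 4 decimal places: x = 365.0714

Answer: 365.0714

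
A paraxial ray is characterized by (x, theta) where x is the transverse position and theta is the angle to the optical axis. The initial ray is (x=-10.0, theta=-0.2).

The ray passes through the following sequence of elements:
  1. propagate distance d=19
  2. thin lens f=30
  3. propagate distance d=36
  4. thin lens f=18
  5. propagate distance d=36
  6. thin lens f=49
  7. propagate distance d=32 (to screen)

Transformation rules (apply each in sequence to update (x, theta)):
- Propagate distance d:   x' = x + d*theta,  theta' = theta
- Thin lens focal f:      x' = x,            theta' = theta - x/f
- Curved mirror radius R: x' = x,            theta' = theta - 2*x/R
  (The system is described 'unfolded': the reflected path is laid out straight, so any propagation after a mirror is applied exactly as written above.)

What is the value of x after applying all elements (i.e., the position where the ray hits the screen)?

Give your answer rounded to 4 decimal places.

Answer: 21.0011

Derivation:
Initial: x=-10.0000 theta=-0.2000
After 1 (propagate distance d=19): x=-13.8000 theta=-0.2000
After 2 (thin lens f=30): x=-13.8000 theta=0.2600
After 3 (propagate distance d=36): x=-4.4400 theta=0.2600
After 4 (thin lens f=18): x=-4.4400 theta=38/75 (≈0.5067)
After 5 (propagate distance d=36): x=13.8000 theta=38/75 (≈0.5067)
After 6 (thin lens f=49): x=13.8000 theta=827/3675 (≈0.2250)
After 7 (propagate distance d=32 (to screen)): x=77179/3675 (≈21.0011) theta=827/3675 (≈0.2250)
Rounded to 4 decimal places: x = 21.0011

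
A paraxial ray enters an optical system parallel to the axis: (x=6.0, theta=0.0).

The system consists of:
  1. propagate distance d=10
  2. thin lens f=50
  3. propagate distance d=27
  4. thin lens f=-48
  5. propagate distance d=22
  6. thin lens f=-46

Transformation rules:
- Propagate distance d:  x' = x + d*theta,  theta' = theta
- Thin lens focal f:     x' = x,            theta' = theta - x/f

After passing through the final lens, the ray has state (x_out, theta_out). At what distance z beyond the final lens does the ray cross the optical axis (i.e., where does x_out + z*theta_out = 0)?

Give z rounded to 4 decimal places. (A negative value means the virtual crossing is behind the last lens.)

Answer: 42.7584

Derivation:
Initial: x=6.0000 theta=0.0000
After 1 (propagate distance d=10): x=6.0000 theta=0.0000
After 2 (thin lens f=50): x=6.0000 theta=-0.1200
After 3 (propagate distance d=27): x=2.7600 theta=-0.1200
After 4 (thin lens f=-48): x=2.7600 theta=-0.0625
After 5 (propagate distance d=22): x=1.3850 theta=-0.0625
After 6 (thin lens f=-46): x=1.3850 theta=-149/4600 (≈-0.0324)
z_focus = -x_out/theta_out = -(1.3850)/(-149/4600) = 6371/149 ≈ 42.7584
Rounded to 4 decimal places: z = 42.7584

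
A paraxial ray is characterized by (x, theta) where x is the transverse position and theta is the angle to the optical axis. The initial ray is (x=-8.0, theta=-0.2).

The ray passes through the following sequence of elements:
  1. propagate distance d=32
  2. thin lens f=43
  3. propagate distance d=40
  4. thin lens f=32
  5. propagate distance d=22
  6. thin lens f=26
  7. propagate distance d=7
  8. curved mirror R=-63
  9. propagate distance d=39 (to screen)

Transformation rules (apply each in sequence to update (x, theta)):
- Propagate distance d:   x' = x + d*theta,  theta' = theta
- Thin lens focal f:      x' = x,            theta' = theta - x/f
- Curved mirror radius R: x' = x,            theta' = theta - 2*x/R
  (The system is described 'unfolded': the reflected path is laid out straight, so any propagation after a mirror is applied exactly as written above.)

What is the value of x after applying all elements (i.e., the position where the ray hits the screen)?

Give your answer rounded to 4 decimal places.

Initial: x=-8.0000 theta=-0.2000
After 1 (propagate distance d=32): x=-14.4000 theta=-0.2000
After 2 (thin lens f=43): x=-14.4000 theta=29/215 (≈0.1349)
After 3 (propagate distance d=40): x=-1936/215 (≈-9.0047) theta=29/215 (≈0.1349)
After 4 (thin lens f=32): x=-1936/215 (≈-9.0047) theta=179/430 (≈0.4163)
After 5 (propagate distance d=22): x=33/215 (≈0.1535) theta=179/430 (≈0.4163)
After 6 (thin lens f=26): x=33/215 (≈0.1535) theta=1147/2795 (≈0.4104)
After 7 (propagate distance d=7): x=8458/2795 (≈3.0261) theta=1147/2795 (≈0.4104)
After 8 (curved mirror R=-63): x=8458/2795 (≈3.0261) theta=89177/176085 (≈0.5064)
After 9 (propagate distance d=39 (to screen)): x=1336919/58695 (≈22.7774) theta=89177/176085 (≈0.5064)
Rounded to 4 decimal places: x = 22.7774

Answer: 22.7774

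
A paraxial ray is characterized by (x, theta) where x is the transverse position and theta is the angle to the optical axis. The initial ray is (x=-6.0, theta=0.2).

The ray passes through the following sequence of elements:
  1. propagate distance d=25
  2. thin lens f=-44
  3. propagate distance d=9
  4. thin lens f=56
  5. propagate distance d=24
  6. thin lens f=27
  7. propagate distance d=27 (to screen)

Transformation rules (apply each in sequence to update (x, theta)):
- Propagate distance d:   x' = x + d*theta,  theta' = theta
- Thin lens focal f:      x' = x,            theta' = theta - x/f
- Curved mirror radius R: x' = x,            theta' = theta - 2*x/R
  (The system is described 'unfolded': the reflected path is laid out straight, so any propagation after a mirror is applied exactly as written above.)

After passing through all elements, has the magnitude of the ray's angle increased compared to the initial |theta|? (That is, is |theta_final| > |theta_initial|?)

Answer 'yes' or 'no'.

Answer: no

Derivation:
Initial: x=-6.0000 theta=0.2000
After 1 (propagate distance d=25): x=-1.0000 theta=0.2000
After 2 (thin lens f=-44): x=-1.0000 theta=39/220 (≈0.1773)
After 3 (propagate distance d=9): x=131/220 (≈0.5955) theta=39/220 (≈0.1773)
After 4 (thin lens f=56): x=131/220 (≈0.5955) theta=2053/12320 (≈0.1666)
After 5 (propagate distance d=24): x=1769/385 (≈4.5948) theta=2053/12320 (≈0.1666)
After 6 (thin lens f=27): x=1769/385 (≈4.5948) theta=-107/30240 (≈-0.0035)
After 7 (propagate distance d=27 (to screen)): x=55431/12320 (≈4.4993) theta=-107/30240 (≈-0.0035)
|theta_initial|=0.2000 |theta_final|=107/30240 (≈0.0035) -> not increased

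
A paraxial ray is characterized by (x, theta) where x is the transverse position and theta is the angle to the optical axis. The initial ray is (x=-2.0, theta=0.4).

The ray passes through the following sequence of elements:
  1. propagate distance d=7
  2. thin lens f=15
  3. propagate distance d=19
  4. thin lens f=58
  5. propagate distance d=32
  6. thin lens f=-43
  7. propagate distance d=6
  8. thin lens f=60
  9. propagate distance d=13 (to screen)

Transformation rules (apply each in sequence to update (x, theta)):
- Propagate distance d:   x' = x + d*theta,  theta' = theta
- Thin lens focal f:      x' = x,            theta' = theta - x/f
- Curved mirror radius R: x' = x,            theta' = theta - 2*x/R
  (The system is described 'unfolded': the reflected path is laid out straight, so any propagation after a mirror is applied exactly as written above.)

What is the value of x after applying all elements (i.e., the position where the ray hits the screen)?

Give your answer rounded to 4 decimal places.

Answer: 21.0947

Derivation:
Initial: x=-2.0000 theta=0.4000
After 1 (propagate distance d=7): x=0.8000 theta=0.4000
After 2 (thin lens f=15): x=0.8000 theta=26/75 (≈0.3467)
After 3 (propagate distance d=19): x=554/75 (≈7.3867) theta=26/75 (≈0.3467)
After 4 (thin lens f=58): x=554/75 (≈7.3867) theta=159/725 (≈0.2193)
After 5 (propagate distance d=32): x=6266/435 (≈14.4046) theta=159/725 (≈0.2193)
After 6 (thin lens f=-43): x=6266/435 (≈14.4046) theta=51841/93525 (≈0.5543)
After 7 (propagate distance d=6): x=1658236/93525 (≈17.7304) theta=51841/93525 (≈0.5543)
After 8 (thin lens f=60): x=1658236/93525 (≈17.7304) theta=363056/1402875 (≈0.2588)
After 9 (propagate distance d=13 (to screen)): x=29593268/1402875 (≈21.0947) theta=363056/1402875 (≈0.2588)
Rounded to 4 decimal places: x = 21.0947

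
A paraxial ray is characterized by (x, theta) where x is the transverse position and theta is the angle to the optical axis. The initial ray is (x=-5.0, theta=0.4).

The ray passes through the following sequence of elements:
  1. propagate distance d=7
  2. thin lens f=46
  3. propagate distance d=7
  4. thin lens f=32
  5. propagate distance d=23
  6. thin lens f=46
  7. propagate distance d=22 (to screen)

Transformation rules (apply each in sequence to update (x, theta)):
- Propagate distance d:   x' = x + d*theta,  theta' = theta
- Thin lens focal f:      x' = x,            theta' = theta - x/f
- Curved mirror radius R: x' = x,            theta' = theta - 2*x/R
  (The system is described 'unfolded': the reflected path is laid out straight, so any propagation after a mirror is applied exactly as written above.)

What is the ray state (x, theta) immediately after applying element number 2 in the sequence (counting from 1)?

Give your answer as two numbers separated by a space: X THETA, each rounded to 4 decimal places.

Initial: x=-5.0000 theta=0.4000
After 1 (propagate distance d=7): x=-2.2000 theta=0.4000
After 2 (thin lens f=46): x=-2.2000 theta=103/230 (≈0.4478)
Rounded to 4 decimal places: x = -2.2000, theta = 0.4478

Answer: -2.2000 0.4478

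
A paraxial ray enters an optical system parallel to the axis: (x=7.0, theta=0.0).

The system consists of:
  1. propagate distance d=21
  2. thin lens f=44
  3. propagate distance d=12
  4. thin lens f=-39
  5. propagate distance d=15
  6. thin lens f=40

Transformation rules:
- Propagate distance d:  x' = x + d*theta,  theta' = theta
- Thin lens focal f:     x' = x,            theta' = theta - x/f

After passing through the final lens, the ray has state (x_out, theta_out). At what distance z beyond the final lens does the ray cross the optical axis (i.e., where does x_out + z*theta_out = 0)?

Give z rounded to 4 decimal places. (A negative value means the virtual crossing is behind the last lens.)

Answer: 32.1293

Derivation:
Initial: x=7.0000 theta=0.0000
After 1 (propagate distance d=21): x=7.0000 theta=0.0000
After 2 (thin lens f=44): x=7.0000 theta=-7/44 (≈-0.1591)
After 3 (propagate distance d=12): x=56/11 (≈5.0909) theta=-7/44 (≈-0.1591)
After 4 (thin lens f=-39): x=56/11 (≈5.0909) theta=-49/1716 (≈-0.0286)
After 5 (propagate distance d=15): x=2667/572 (≈4.6626) theta=-49/1716 (≈-0.0286)
After 6 (thin lens f=40): x=2667/572 (≈4.6626) theta=-9961/68640 (≈-0.1451)
z_focus = -x_out/theta_out = -(2667/572)/(-9961/68640) = 45720/1423 ≈ 32.1293
Rounded to 4 decimal places: z = 32.1293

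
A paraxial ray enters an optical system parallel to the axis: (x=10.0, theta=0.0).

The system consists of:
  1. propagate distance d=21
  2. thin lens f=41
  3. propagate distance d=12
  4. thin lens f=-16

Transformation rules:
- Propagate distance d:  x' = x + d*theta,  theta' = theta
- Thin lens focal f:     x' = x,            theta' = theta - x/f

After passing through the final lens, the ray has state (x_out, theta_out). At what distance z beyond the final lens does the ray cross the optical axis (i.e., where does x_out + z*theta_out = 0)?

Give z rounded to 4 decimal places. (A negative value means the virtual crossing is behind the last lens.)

Answer: -35.6923

Derivation:
Initial: x=10.0000 theta=0.0000
After 1 (propagate distance d=21): x=10.0000 theta=0.0000
After 2 (thin lens f=41): x=10.0000 theta=-10/41 (≈-0.2439)
After 3 (propagate distance d=12): x=290/41 (≈7.0732) theta=-10/41 (≈-0.2439)
After 4 (thin lens f=-16): x=290/41 (≈7.0732) theta=65/328 (≈0.1982)
z_focus = -x_out/theta_out = -(290/41)/(65/328) = -464/13 ≈ -35.6923
Rounded to 4 decimal places: z = -35.6923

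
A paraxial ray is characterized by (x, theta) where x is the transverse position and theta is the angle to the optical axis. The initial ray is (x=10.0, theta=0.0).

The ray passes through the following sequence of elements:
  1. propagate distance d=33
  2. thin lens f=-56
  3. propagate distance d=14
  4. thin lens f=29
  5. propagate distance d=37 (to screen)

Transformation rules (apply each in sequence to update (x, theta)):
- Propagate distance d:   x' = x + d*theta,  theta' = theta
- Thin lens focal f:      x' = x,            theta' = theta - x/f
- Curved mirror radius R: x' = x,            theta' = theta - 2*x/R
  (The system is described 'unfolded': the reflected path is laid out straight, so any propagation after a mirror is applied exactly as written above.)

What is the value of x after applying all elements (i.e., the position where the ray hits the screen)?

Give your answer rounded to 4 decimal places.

Answer: 3.1589

Derivation:
Initial: x=10.0000 theta=0.0000
After 1 (propagate distance d=33): x=10.0000 theta=0.0000
After 2 (thin lens f=-56): x=10.0000 theta=5/28 (≈0.1786)
After 3 (propagate distance d=14): x=12.5000 theta=5/28 (≈0.1786)
After 4 (thin lens f=29): x=12.5000 theta=-205/812 (≈-0.2525)
After 5 (propagate distance d=37 (to screen)): x=2565/812 (≈3.1589) theta=-205/812 (≈-0.2525)
Rounded to 4 decimal places: x = 3.1589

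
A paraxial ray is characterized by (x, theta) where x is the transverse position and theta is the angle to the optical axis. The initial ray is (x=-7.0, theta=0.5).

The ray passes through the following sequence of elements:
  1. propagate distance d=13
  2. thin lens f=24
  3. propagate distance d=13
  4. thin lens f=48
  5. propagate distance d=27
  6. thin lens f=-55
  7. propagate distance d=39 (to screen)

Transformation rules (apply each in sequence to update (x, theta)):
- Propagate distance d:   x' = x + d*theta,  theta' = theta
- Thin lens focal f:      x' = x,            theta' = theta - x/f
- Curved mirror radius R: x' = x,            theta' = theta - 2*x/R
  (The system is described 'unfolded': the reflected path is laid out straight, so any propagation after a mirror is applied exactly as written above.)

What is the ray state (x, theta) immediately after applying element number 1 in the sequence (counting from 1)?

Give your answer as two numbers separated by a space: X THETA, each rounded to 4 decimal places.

Answer: -0.5000 0.5000

Derivation:
Initial: x=-7.0000 theta=0.5000
After 1 (propagate distance d=13): x=-0.5000 theta=0.5000
Rounded to 4 decimal places: x = -0.5000, theta = 0.5000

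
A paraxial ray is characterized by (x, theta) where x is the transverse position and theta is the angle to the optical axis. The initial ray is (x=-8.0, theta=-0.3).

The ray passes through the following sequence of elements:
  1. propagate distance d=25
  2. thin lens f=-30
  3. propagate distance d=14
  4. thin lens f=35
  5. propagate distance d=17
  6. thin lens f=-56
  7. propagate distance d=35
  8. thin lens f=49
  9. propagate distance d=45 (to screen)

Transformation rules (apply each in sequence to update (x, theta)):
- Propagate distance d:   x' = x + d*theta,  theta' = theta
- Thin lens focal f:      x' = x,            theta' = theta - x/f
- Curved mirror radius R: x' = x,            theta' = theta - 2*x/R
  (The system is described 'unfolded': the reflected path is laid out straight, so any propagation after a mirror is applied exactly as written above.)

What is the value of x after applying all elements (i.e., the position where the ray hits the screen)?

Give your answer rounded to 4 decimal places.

Initial: x=-8.0000 theta=-0.3000
After 1 (propagate distance d=25): x=-15.5000 theta=-0.3000
After 2 (thin lens f=-30): x=-15.5000 theta=-49/60 (≈-0.8167)
After 3 (propagate distance d=14): x=-404/15 (≈-26.9333) theta=-49/60 (≈-0.8167)
After 4 (thin lens f=35): x=-404/15 (≈-26.9333) theta=-33/700 (≈-0.0471)
After 5 (propagate distance d=17): x=-58243/2100 (≈-27.7348) theta=-33/700 (≈-0.0471)
After 6 (thin lens f=-56): x=-58243/2100 (≈-27.7348) theta=-63787/117600 (≈-0.5424)
After 7 (propagate distance d=35): x=-784879/16800 (≈-46.7190) theta=-63787/117600 (≈-0.5424)
After 8 (thin lens f=49): x=-784879/16800 (≈-46.7190) theta=11279/27440 (≈0.4110)
After 9 (propagate distance d=45 (to screen)): x=-23232421/823200 (≈-28.2221) theta=11279/27440 (≈0.4110)
Rounded to 4 decimal places: x = -28.2221

Answer: -28.2221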